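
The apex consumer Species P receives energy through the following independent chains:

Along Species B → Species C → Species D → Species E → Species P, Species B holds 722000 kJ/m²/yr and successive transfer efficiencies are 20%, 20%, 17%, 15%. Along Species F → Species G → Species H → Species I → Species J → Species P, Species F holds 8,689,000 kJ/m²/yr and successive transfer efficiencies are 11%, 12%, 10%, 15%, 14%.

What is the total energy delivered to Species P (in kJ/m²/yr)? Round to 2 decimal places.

Via Species B: 722000 × 0.2 × 0.2 × 0.17 × 0.15 = 736.44 kJ/m²/yr
Via Species F: 8689000 × 0.11 × 0.12 × 0.1 × 0.15 × 0.14 = 240.85908 kJ/m²/yr
Total at Species P: 736.44 + 240.85908 = 977.29908 kJ/m²/yr

977.30 kJ/m²/yr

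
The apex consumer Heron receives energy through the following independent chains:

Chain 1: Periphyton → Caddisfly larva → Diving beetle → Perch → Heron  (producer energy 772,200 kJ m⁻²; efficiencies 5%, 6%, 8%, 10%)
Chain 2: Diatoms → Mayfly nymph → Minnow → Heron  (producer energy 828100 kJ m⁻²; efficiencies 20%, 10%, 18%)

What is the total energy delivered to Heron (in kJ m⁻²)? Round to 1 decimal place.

Chain 1: 772200 × 0.05 × 0.06 × 0.08 × 0.1 = 18.5328 kJ m⁻²
Chain 2: 828100 × 0.2 × 0.1 × 0.18 = 2981.16 kJ m⁻²
Total at Heron: 18.5328 + 2981.16 = 2999.6928 kJ m⁻²

2999.7 kJ m⁻²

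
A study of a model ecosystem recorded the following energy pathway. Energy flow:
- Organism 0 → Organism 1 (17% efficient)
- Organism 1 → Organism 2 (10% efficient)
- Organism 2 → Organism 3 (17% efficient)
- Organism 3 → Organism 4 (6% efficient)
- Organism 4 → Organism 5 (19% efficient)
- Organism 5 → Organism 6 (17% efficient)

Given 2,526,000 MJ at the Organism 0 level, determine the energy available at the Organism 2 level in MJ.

42942 MJ

Organism 1: 2526000 × 0.17 = 429420 MJ
Organism 2: 429420 × 0.1 = 42942 MJ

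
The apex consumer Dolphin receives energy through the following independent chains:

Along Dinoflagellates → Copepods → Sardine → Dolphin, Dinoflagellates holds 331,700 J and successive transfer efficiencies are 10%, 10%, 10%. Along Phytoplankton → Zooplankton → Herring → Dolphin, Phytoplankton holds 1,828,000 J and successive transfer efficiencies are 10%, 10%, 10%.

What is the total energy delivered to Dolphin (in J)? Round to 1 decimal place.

Via Dinoflagellates: 331700 × 0.1 × 0.1 × 0.1 = 331.7 J
Via Phytoplankton: 1828000 × 0.1 × 0.1 × 0.1 = 1828 J
Total at Dolphin: 331.7 + 1828 = 2159.7 J

2159.7 J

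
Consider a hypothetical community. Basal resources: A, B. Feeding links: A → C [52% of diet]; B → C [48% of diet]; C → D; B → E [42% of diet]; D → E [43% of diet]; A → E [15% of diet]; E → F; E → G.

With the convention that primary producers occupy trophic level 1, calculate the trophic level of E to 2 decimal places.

2.86

C: 1 + (0.52×1 + 0.48×1) = 2
D: 1 + 2 = 3
E: 1 + (0.42×1 + 0.43×3 + 0.15×1) = 2.86
F: 1 + 2.86 = 3.86
G: 1 + 2.86 = 3.86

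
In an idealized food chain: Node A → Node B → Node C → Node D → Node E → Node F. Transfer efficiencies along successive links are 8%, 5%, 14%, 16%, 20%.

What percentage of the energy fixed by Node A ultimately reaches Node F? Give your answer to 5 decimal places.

Product of link efficiencies: 0.08 × 0.05 × 0.14 × 0.16 × 0.2 = 0.00001792
As a percentage: 0.00001792 × 100 = 0.00179%

0.00179%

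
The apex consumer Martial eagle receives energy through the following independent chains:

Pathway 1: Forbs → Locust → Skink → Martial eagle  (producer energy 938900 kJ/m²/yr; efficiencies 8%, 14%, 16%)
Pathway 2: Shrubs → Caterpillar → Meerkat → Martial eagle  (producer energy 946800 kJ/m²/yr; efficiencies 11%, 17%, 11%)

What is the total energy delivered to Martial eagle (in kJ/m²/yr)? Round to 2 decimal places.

3630.08 kJ/m²/yr

Pathway 1: 938900 × 0.08 × 0.14 × 0.16 = 1682.5088 kJ/m²/yr
Pathway 2: 946800 × 0.11 × 0.17 × 0.11 = 1947.5676 kJ/m²/yr
Total at Martial eagle: 1682.5088 + 1947.5676 = 3630.0764 kJ/m²/yr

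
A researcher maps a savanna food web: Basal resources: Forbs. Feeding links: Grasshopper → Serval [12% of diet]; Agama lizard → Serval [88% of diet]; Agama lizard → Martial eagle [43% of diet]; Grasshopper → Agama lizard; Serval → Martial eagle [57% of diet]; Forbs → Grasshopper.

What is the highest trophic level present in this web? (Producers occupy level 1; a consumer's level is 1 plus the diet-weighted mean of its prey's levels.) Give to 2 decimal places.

4.50

Grasshopper: 1 + 1 = 2
Agama lizard: 1 + 2 = 3
Serval: 1 + (0.12×2 + 0.88×3) = 3.88
Martial eagle: 1 + (0.43×3 + 0.57×3.88) = 4.5016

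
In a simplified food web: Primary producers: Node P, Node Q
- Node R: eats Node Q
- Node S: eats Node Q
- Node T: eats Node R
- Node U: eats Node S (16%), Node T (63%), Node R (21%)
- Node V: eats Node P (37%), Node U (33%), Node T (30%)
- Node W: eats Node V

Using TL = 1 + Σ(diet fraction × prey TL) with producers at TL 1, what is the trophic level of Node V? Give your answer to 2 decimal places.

3.47

Node R: 1 + 1 = 2
Node S: 1 + 1 = 2
Node T: 1 + 2 = 3
Node U: 1 + (0.16×2 + 0.63×3 + 0.21×2) = 3.63
Node V: 1 + (0.37×1 + 0.33×3.63 + 0.3×3) = 3.4679
Node W: 1 + 3.4679 = 4.4679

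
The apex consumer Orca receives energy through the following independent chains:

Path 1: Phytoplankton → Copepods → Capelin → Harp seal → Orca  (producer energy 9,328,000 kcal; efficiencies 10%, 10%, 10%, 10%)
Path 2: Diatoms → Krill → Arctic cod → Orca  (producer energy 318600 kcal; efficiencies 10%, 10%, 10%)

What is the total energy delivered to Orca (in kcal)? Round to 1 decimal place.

1251.4 kcal

Path 1: 9328000 × 0.1 × 0.1 × 0.1 × 0.1 = 932.8 kcal
Path 2: 318600 × 0.1 × 0.1 × 0.1 = 318.6 kcal
Total at Orca: 932.8 + 318.6 = 1251.4 kcal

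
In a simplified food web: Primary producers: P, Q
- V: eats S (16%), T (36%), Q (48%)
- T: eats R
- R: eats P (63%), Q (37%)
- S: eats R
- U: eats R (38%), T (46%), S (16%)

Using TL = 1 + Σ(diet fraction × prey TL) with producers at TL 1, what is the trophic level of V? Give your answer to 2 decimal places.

R: 1 + (0.63×1 + 0.37×1) = 2
S: 1 + 2 = 3
T: 1 + 2 = 3
U: 1 + (0.38×2 + 0.46×3 + 0.16×3) = 3.62
V: 1 + (0.16×3 + 0.36×3 + 0.48×1) = 3.04

3.04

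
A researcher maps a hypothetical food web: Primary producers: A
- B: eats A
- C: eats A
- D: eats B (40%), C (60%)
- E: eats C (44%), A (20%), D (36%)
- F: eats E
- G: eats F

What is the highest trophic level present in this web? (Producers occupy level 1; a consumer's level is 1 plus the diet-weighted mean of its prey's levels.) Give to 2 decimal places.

5.16

B: 1 + 1 = 2
C: 1 + 1 = 2
D: 1 + (0.4×2 + 0.6×2) = 3
E: 1 + (0.44×2 + 0.2×1 + 0.36×3) = 3.16
F: 1 + 3.16 = 4.16
G: 1 + 4.16 = 5.16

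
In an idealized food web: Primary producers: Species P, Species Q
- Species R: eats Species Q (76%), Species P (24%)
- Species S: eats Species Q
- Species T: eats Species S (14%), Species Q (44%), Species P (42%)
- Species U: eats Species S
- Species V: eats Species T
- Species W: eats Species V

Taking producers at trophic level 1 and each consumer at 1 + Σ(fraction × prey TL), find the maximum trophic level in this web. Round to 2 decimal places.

Species R: 1 + (0.76×1 + 0.24×1) = 2
Species S: 1 + 1 = 2
Species T: 1 + (0.14×2 + 0.44×1 + 0.42×1) = 2.14
Species U: 1 + 2 = 3
Species V: 1 + 2.14 = 3.14
Species W: 1 + 3.14 = 4.14

4.14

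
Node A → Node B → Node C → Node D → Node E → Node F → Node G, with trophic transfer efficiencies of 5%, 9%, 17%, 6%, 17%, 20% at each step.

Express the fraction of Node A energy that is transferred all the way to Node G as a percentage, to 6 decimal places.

0.000156%

Product of link efficiencies: 0.05 × 0.09 × 0.17 × 0.06 × 0.17 × 0.2 = 0.0000015606
As a percentage: 0.0000015606 × 100 = 0.000156%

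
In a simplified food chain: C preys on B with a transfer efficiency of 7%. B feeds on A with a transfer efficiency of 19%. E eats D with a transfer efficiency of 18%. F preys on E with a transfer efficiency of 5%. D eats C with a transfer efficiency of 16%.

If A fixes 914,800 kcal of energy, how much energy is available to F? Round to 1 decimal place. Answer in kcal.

17.5 kcal

B: 914800 × 0.19 = 173812 kcal
C: 173812 × 0.07 = 12166.84 kcal
D: 12166.84 × 0.16 = 1946.6944 kcal
E: 1946.6944 × 0.18 = 350.404992 kcal
F: 350.404992 × 0.05 = 17.5202496 kcal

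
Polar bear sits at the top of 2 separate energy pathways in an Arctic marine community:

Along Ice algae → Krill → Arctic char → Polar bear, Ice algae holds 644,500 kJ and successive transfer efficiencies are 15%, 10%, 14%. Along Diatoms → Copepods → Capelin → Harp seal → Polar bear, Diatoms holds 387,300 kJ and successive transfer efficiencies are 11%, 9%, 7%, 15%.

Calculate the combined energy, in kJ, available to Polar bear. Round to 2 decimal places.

Via Ice algae: 644500 × 0.15 × 0.1 × 0.14 = 1353.45 kJ
Via Diatoms: 387300 × 0.11 × 0.09 × 0.07 × 0.15 = 40.259835 kJ
Total at Polar bear: 1353.45 + 40.259835 = 1393.709835 kJ

1393.71 kJ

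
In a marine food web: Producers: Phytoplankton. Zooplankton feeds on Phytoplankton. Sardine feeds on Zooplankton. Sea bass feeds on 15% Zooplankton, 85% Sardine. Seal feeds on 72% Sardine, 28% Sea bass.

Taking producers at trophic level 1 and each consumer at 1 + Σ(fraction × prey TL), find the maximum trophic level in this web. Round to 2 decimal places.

Zooplankton: 1 + 1 = 2
Sardine: 1 + 2 = 3
Sea bass: 1 + (0.15×2 + 0.85×3) = 3.85
Seal: 1 + (0.72×3 + 0.28×3.85) = 4.238

4.24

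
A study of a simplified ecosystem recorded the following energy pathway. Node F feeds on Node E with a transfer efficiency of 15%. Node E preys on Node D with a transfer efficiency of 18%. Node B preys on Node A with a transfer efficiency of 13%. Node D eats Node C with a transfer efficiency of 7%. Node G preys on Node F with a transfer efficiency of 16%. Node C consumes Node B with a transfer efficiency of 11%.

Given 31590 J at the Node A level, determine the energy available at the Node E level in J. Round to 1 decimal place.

Node B: 31590 × 0.13 = 4106.7 J
Node C: 4106.7 × 0.11 = 451.737 J
Node D: 451.737 × 0.07 = 31.62159 J
Node E: 31.62159 × 0.18 = 5.6918862 J

5.7 J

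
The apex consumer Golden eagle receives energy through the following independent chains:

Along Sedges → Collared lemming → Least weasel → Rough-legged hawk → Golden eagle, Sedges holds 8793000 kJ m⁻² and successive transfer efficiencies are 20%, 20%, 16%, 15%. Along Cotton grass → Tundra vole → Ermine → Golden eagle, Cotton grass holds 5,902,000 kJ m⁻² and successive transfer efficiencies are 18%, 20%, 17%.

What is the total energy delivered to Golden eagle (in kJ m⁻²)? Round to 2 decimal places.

Via Sedges: 8793000 × 0.2 × 0.2 × 0.16 × 0.15 = 8441.28 kJ m⁻²
Via Cotton grass: 5902000 × 0.18 × 0.2 × 0.17 = 36120.24 kJ m⁻²
Total at Golden eagle: 8441.28 + 36120.24 = 44561.52 kJ m⁻²

44561.52 kJ m⁻²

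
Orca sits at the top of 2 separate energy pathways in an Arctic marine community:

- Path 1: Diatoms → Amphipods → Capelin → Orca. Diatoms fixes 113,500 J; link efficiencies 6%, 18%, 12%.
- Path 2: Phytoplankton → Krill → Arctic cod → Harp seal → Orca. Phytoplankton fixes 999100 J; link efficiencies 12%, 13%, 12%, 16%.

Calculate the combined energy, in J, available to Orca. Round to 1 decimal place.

Path 1: 113500 × 0.06 × 0.18 × 0.12 = 147.096 J
Path 2: 999100 × 0.12 × 0.13 × 0.12 × 0.16 = 299.250432 J
Total at Orca: 147.096 + 299.250432 = 446.346432 J

446.3 J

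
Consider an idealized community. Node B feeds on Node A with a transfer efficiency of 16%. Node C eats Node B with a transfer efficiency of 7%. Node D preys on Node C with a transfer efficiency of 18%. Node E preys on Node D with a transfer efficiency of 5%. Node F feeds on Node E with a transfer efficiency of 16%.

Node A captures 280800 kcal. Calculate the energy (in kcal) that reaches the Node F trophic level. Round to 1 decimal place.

4.5 kcal

Node B: 280800 × 0.16 = 44928 kcal
Node C: 44928 × 0.07 = 3144.96 kcal
Node D: 3144.96 × 0.18 = 566.0928 kcal
Node E: 566.0928 × 0.05 = 28.30464 kcal
Node F: 28.30464 × 0.16 = 4.5287424 kcal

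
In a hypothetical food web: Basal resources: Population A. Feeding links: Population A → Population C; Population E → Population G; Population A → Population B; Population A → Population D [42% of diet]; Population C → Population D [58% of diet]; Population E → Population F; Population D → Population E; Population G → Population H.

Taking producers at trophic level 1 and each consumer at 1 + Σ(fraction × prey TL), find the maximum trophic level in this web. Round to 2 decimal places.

Population B: 1 + 1 = 2
Population C: 1 + 1 = 2
Population D: 1 + (0.58×2 + 0.42×1) = 2.58
Population E: 1 + 2.58 = 3.58
Population F: 1 + 3.58 = 4.58
Population G: 1 + 3.58 = 4.58
Population H: 1 + 4.58 = 5.58

5.58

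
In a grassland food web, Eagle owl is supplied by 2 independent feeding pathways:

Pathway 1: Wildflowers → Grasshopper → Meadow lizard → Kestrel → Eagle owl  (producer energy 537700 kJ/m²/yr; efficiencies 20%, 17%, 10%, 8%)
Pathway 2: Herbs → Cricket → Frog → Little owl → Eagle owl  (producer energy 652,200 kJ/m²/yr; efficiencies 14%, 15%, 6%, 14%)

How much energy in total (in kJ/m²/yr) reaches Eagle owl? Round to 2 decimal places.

261.30 kJ/m²/yr

Pathway 1: 537700 × 0.2 × 0.17 × 0.1 × 0.08 = 146.2544 kJ/m²/yr
Pathway 2: 652200 × 0.14 × 0.15 × 0.06 × 0.14 = 115.04808 kJ/m²/yr
Total at Eagle owl: 146.2544 + 115.04808 = 261.30248 kJ/m²/yr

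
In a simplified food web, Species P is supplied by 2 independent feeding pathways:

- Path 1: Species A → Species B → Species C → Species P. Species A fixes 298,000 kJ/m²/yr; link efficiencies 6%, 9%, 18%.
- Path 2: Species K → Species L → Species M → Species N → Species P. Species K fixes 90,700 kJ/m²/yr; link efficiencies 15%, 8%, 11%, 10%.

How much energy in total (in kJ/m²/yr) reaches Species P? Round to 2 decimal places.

Path 1: 298000 × 0.06 × 0.09 × 0.18 = 289.656 kJ/m²/yr
Path 2: 90700 × 0.15 × 0.08 × 0.11 × 0.1 = 11.9724 kJ/m²/yr
Total at Species P: 289.656 + 11.9724 = 301.6284 kJ/m²/yr

301.63 kJ/m²/yr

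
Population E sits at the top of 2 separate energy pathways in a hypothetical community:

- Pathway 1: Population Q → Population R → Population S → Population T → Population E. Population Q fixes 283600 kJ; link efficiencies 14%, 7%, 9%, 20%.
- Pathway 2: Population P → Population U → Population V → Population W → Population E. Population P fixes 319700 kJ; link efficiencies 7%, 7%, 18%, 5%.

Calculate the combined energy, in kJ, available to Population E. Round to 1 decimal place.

64.1 kJ

Pathway 1: 283600 × 0.14 × 0.07 × 0.09 × 0.2 = 50.02704 kJ
Pathway 2: 319700 × 0.07 × 0.07 × 0.18 × 0.05 = 14.09877 kJ
Total at Population E: 50.02704 + 14.09877 = 64.12581 kJ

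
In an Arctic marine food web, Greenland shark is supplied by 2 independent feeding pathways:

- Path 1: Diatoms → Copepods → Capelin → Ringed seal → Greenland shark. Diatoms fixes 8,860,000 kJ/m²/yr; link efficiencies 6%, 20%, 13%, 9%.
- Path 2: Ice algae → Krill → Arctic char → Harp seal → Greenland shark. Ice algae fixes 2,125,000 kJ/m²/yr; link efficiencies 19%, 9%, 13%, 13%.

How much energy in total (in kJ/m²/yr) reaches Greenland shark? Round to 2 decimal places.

Path 1: 8860000 × 0.06 × 0.2 × 0.13 × 0.09 = 1243.944 kJ/m²/yr
Path 2: 2125000 × 0.19 × 0.09 × 0.13 × 0.13 = 614.10375 kJ/m²/yr
Total at Greenland shark: 1243.944 + 614.10375 = 1858.04775 kJ/m²/yr

1858.05 kJ/m²/yr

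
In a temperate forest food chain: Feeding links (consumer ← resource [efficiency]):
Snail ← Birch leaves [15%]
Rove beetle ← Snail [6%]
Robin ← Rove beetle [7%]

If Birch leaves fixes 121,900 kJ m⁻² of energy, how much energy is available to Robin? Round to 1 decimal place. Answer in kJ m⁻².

76.8 kJ m⁻²

Snail: 121900 × 0.15 = 18285 kJ m⁻²
Rove beetle: 18285 × 0.06 = 1097.1 kJ m⁻²
Robin: 1097.1 × 0.07 = 76.797 kJ m⁻²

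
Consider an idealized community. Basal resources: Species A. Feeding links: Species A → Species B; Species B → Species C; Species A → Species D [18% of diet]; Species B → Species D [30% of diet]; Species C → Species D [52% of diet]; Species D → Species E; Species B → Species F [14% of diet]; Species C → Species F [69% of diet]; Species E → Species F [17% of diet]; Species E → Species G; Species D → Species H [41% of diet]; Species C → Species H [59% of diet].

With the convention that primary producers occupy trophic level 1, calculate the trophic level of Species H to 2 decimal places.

Species B: 1 + 1 = 2
Species C: 1 + 2 = 3
Species D: 1 + (0.18×1 + 0.3×2 + 0.52×3) = 3.34
Species E: 1 + 3.34 = 4.34
Species F: 1 + (0.14×2 + 0.69×3 + 0.17×4.34) = 4.0878
Species G: 1 + 4.34 = 5.34
Species H: 1 + (0.41×3.34 + 0.59×3) = 4.1394

4.14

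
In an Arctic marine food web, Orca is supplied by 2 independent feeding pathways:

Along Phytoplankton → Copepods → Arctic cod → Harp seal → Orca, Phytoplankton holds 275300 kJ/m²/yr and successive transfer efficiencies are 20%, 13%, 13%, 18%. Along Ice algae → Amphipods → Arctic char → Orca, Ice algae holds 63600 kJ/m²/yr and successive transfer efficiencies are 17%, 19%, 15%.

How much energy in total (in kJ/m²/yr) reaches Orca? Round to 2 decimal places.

475.63 kJ/m²/yr

Via Phytoplankton: 275300 × 0.2 × 0.13 × 0.13 × 0.18 = 167.49252 kJ/m²/yr
Via Ice algae: 63600 × 0.17 × 0.19 × 0.15 = 308.142 kJ/m²/yr
Total at Orca: 167.49252 + 308.142 = 475.63452 kJ/m²/yr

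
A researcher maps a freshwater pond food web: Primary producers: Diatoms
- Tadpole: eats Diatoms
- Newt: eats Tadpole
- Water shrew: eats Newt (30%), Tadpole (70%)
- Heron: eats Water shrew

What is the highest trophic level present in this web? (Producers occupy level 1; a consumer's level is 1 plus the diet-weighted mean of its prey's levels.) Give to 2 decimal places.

4.30

Tadpole: 1 + 1 = 2
Newt: 1 + 2 = 3
Water shrew: 1 + (0.3×3 + 0.7×2) = 3.3
Heron: 1 + 3.3 = 4.3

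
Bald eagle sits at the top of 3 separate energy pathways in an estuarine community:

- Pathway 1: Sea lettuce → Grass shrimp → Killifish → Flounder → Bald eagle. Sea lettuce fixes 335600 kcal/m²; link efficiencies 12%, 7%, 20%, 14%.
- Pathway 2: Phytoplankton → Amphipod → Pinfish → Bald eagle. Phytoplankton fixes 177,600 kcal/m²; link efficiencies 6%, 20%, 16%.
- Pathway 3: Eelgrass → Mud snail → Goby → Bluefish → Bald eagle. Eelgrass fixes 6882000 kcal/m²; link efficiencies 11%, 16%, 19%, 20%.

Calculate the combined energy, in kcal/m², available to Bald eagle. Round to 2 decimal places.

5022.61 kcal/m²

Pathway 1: 335600 × 0.12 × 0.07 × 0.2 × 0.14 = 78.93312 kcal/m²
Pathway 2: 177600 × 0.06 × 0.2 × 0.16 = 340.992 kcal/m²
Pathway 3: 6882000 × 0.11 × 0.16 × 0.19 × 0.2 = 4602.6816 kcal/m²
Total at Bald eagle: 78.93312 + 340.992 + 4602.6816 = 5022.60672 kcal/m²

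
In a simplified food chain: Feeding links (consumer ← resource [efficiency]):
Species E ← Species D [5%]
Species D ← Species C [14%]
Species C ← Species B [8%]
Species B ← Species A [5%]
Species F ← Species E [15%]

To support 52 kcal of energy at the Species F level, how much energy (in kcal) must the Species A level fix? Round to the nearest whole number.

12380952 kcal

Cumulative transfer efficiency: 0.05 × 0.08 × 0.14 × 0.05 × 0.15 = 0.0000042
Species A energy = 52 / 0.0000042 = 12380952 kcal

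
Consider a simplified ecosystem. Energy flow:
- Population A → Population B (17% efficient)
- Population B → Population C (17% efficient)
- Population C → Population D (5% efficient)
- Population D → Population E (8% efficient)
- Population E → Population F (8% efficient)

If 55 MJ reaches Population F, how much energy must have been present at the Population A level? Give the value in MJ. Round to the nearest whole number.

Cumulative transfer efficiency: 0.17 × 0.17 × 0.05 × 0.08 × 0.08 = 0.000009248
Population A energy = 55 / 0.000009248 = 5947232 MJ

5947232 MJ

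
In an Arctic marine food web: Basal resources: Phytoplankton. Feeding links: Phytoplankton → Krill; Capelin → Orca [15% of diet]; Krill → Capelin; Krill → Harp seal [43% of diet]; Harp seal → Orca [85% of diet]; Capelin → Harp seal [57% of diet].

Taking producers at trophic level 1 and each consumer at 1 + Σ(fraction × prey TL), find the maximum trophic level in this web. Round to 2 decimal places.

Krill: 1 + 1 = 2
Capelin: 1 + 2 = 3
Harp seal: 1 + (0.57×3 + 0.43×2) = 3.57
Orca: 1 + (0.85×3.57 + 0.15×3) = 4.4845

4.48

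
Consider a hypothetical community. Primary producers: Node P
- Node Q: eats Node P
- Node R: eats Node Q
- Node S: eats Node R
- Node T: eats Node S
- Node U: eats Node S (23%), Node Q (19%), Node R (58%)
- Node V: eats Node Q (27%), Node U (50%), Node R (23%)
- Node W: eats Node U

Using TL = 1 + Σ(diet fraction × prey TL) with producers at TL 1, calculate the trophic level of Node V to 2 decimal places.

Node Q: 1 + 1 = 2
Node R: 1 + 2 = 3
Node S: 1 + 3 = 4
Node T: 1 + 4 = 5
Node U: 1 + (0.23×4 + 0.19×2 + 0.58×3) = 4.04
Node V: 1 + (0.27×2 + 0.5×4.04 + 0.23×3) = 4.25
Node W: 1 + 4.04 = 5.04

4.25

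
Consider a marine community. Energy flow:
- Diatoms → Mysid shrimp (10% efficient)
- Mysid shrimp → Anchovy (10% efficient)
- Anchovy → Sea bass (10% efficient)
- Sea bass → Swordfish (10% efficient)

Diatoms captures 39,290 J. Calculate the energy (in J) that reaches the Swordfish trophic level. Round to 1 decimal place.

3.9 J

Mysid shrimp: 39290 × 0.1 = 3929 J
Anchovy: 3929 × 0.1 = 392.9 J
Sea bass: 392.9 × 0.1 = 39.29 J
Swordfish: 39.29 × 0.1 = 3.929 J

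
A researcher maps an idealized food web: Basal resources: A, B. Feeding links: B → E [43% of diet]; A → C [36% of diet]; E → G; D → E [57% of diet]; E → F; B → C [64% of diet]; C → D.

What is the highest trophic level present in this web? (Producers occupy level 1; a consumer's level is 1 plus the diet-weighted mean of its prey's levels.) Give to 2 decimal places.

4.14

C: 1 + (0.36×1 + 0.64×1) = 2
D: 1 + 2 = 3
E: 1 + (0.57×3 + 0.43×1) = 3.14
F: 1 + 3.14 = 4.14
G: 1 + 3.14 = 4.14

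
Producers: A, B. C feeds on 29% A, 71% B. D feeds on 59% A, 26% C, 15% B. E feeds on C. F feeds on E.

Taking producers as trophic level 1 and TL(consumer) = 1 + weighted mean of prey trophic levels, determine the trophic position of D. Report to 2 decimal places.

2.26

C: 1 + (0.29×1 + 0.71×1) = 2
D: 1 + (0.59×1 + 0.26×2 + 0.15×1) = 2.26
E: 1 + 2 = 3
F: 1 + 3 = 4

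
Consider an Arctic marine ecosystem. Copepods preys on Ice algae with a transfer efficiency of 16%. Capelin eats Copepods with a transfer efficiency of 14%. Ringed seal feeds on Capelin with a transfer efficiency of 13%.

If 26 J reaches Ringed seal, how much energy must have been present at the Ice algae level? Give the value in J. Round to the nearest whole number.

Cumulative transfer efficiency: 0.16 × 0.14 × 0.13 = 0.002912
Ice algae energy = 26 / 0.002912 = 8929 J

8929 J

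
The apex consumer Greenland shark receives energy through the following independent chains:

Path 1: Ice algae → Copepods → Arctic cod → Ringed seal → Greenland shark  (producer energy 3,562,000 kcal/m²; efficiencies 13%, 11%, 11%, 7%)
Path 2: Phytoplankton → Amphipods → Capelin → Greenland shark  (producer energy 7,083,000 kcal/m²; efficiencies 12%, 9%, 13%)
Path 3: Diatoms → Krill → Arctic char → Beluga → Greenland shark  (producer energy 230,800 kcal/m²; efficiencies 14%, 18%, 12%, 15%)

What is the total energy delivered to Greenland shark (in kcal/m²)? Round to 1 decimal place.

Path 1: 3562000 × 0.13 × 0.11 × 0.11 × 0.07 = 392.21182 kcal/m²
Path 2: 7083000 × 0.12 × 0.09 × 0.13 = 9944.532 kcal/m²
Path 3: 230800 × 0.14 × 0.18 × 0.12 × 0.15 = 104.69088 kcal/m²
Total at Greenland shark: 392.21182 + 9944.532 + 104.69088 = 10441.4347 kcal/m²

10441.4 kcal/m²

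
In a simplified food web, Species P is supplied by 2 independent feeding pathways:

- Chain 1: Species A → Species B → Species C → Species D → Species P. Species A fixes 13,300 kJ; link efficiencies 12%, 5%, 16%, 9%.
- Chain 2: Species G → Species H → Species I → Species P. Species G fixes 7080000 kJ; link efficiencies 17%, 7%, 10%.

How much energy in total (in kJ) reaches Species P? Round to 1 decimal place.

8426.3 kJ

Chain 1: 13300 × 0.12 × 0.05 × 0.16 × 0.09 = 1.14912 kJ
Chain 2: 7080000 × 0.17 × 0.07 × 0.1 = 8425.2 kJ
Total at Species P: 1.14912 + 8425.2 = 8426.34912 kJ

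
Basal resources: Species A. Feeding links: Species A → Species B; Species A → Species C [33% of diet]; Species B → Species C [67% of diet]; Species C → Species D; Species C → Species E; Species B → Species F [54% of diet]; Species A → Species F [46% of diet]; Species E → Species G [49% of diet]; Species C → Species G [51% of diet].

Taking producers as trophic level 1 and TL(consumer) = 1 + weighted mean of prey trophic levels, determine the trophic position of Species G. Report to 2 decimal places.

Species B: 1 + 1 = 2
Species C: 1 + (0.33×1 + 0.67×2) = 2.67
Species D: 1 + 2.67 = 3.67
Species E: 1 + 2.67 = 3.67
Species F: 1 + (0.54×2 + 0.46×1) = 2.54
Species G: 1 + (0.49×3.67 + 0.51×2.67) = 4.16

4.16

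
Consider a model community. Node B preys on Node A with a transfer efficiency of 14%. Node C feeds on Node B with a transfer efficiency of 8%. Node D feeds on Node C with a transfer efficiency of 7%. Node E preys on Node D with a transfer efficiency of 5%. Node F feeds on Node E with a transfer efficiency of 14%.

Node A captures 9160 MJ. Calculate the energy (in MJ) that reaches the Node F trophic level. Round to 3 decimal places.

Node B: 9160 × 0.14 = 1282.4 MJ
Node C: 1282.4 × 0.08 = 102.592 MJ
Node D: 102.592 × 0.07 = 7.18144 MJ
Node E: 7.18144 × 0.05 = 0.359072 MJ
Node F: 0.359072 × 0.14 = 0.05027008 MJ

0.050 MJ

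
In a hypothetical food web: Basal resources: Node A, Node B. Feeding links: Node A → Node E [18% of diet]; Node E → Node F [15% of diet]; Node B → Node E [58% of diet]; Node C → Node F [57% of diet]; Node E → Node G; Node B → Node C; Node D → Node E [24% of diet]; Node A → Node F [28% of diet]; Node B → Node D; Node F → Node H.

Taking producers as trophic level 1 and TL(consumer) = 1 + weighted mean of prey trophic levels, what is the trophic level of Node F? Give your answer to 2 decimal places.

2.76

Node C: 1 + 1 = 2
Node D: 1 + 1 = 2
Node E: 1 + (0.58×1 + 0.24×2 + 0.18×1) = 2.24
Node F: 1 + (0.15×2.24 + 0.28×1 + 0.57×2) = 2.756
Node G: 1 + 2.24 = 3.24
Node H: 1 + 2.756 = 3.756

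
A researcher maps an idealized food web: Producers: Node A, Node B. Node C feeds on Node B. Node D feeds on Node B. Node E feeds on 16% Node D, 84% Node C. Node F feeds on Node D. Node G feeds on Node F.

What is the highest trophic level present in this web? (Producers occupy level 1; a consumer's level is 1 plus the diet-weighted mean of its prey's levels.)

Node C: 1 + 1 = 2
Node D: 1 + 1 = 2
Node E: 1 + (0.16×2 + 0.84×2) = 3
Node F: 1 + 2 = 3
Node G: 1 + 3 = 4

4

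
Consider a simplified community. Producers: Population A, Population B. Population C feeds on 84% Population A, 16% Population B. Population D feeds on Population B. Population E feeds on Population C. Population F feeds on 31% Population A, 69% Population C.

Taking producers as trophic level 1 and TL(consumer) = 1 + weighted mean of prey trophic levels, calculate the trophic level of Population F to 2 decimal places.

2.69

Population C: 1 + (0.84×1 + 0.16×1) = 2
Population D: 1 + 1 = 2
Population E: 1 + 2 = 3
Population F: 1 + (0.31×1 + 0.69×2) = 2.69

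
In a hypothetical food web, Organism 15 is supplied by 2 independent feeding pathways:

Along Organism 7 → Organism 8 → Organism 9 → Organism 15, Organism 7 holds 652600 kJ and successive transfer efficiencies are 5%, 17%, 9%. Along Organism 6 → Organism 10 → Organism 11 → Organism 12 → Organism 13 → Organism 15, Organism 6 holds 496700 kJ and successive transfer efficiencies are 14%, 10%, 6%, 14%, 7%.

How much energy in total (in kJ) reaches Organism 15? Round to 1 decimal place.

Via Organism 7: 652600 × 0.05 × 0.17 × 0.09 = 499.239 kJ
Via Organism 6: 496700 × 0.14 × 0.1 × 0.06 × 0.14 × 0.07 = 4.0888344 kJ
Total at Organism 15: 499.239 + 4.0888344 = 503.3278344 kJ

503.3 kJ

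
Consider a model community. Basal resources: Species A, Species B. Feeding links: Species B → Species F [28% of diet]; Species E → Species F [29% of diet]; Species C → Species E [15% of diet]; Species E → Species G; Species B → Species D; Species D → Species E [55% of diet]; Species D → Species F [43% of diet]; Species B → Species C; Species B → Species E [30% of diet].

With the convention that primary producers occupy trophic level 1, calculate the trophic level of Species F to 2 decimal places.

2.92

Species C: 1 + 1 = 2
Species D: 1 + 1 = 2
Species E: 1 + (0.55×2 + 0.3×1 + 0.15×2) = 2.7
Species F: 1 + (0.29×2.7 + 0.43×2 + 0.28×1) = 2.923
Species G: 1 + 2.7 = 3.7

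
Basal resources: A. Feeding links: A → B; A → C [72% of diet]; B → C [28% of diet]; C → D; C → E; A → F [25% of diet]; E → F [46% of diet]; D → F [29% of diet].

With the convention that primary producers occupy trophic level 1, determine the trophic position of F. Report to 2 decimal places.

3.71

B: 1 + 1 = 2
C: 1 + (0.72×1 + 0.28×2) = 2.28
D: 1 + 2.28 = 3.28
E: 1 + 2.28 = 3.28
F: 1 + (0.25×1 + 0.46×3.28 + 0.29×3.28) = 3.71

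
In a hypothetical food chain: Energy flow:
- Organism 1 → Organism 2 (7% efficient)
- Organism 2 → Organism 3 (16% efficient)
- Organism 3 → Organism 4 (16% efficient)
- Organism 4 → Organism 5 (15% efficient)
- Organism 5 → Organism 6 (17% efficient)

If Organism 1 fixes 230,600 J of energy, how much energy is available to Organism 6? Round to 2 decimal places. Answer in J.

Organism 2: 230600 × 0.07 = 16142 J
Organism 3: 16142 × 0.16 = 2582.72 J
Organism 4: 2582.72 × 0.16 = 413.2352 J
Organism 5: 413.2352 × 0.15 = 61.98528 J
Organism 6: 61.98528 × 0.17 = 10.5374976 J

10.54 J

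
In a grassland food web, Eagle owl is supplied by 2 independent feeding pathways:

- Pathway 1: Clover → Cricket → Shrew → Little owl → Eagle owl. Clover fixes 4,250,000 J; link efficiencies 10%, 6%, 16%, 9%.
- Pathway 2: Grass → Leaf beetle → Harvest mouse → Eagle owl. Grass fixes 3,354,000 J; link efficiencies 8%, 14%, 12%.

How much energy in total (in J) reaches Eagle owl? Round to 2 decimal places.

Pathway 1: 4250000 × 0.1 × 0.06 × 0.16 × 0.09 = 367.2 J
Pathway 2: 3354000 × 0.08 × 0.14 × 0.12 = 4507.776 J
Total at Eagle owl: 367.2 + 4507.776 = 4874.976 J

4874.98 J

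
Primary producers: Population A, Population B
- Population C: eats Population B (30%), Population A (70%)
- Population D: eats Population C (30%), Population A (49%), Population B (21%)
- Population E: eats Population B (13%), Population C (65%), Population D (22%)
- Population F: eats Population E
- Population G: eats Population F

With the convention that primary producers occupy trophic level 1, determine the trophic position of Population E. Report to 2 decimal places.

2.94

Population C: 1 + (0.3×1 + 0.7×1) = 2
Population D: 1 + (0.3×2 + 0.49×1 + 0.21×1) = 2.3
Population E: 1 + (0.13×1 + 0.65×2 + 0.22×2.3) = 2.936
Population F: 1 + 2.936 = 3.936
Population G: 1 + 3.936 = 4.936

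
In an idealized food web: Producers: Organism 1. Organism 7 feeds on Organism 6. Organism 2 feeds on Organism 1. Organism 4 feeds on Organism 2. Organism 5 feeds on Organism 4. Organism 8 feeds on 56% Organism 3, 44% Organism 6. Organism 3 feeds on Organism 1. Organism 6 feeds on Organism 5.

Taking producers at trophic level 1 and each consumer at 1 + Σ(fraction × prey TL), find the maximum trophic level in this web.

Organism 2: 1 + 1 = 2
Organism 3: 1 + 1 = 2
Organism 4: 1 + 2 = 3
Organism 5: 1 + 3 = 4
Organism 6: 1 + 4 = 5
Organism 7: 1 + 5 = 6
Organism 8: 1 + (0.56×2 + 0.44×5) = 4.32

6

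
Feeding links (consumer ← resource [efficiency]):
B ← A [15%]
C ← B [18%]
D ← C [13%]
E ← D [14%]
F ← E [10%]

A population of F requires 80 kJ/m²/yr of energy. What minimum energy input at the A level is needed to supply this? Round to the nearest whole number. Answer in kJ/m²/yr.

Cumulative transfer efficiency: 0.15 × 0.18 × 0.13 × 0.14 × 0.1 = 0.00004914
A energy = 80 / 0.00004914 = 1628002 kJ/m²/yr

1628002 kJ/m²/yr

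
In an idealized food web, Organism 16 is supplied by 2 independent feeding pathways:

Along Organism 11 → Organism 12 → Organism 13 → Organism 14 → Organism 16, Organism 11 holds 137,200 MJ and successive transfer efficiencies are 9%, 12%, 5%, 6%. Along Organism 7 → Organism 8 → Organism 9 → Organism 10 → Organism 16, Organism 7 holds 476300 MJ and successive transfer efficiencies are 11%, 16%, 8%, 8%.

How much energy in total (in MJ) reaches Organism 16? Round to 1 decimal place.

Via Organism 11: 137200 × 0.09 × 0.12 × 0.05 × 0.06 = 4.44528 MJ
Via Organism 7: 476300 × 0.11 × 0.16 × 0.08 × 0.08 = 53.650432 MJ
Total at Organism 16: 4.44528 + 53.650432 = 58.095712 MJ

58.1 MJ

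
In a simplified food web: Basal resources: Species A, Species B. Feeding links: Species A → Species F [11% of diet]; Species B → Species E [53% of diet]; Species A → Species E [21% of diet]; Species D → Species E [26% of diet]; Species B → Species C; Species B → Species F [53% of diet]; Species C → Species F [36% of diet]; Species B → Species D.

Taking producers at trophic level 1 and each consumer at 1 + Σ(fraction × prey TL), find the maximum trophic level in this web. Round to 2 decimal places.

2.36

Species C: 1 + 1 = 2
Species D: 1 + 1 = 2
Species E: 1 + (0.26×2 + 0.53×1 + 0.21×1) = 2.26
Species F: 1 + (0.11×1 + 0.53×1 + 0.36×2) = 2.36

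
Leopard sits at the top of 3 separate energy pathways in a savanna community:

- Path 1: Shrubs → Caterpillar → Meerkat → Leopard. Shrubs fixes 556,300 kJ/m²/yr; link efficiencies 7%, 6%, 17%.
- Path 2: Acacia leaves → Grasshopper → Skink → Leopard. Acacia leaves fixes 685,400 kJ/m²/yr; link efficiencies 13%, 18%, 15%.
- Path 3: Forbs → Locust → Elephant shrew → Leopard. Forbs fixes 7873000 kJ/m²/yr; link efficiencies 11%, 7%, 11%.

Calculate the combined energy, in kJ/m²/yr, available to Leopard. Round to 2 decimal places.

9471.38 kJ/m²/yr

Path 1: 556300 × 0.07 × 0.06 × 0.17 = 397.1982 kJ/m²/yr
Path 2: 685400 × 0.13 × 0.18 × 0.15 = 2405.754 kJ/m²/yr
Path 3: 7873000 × 0.11 × 0.07 × 0.11 = 6668.431 kJ/m²/yr
Total at Leopard: 397.1982 + 2405.754 + 6668.431 = 9471.3832 kJ/m²/yr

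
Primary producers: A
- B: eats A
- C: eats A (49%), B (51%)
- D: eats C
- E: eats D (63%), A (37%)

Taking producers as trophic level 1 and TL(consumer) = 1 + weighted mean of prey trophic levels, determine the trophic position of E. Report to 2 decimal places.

B: 1 + 1 = 2
C: 1 + (0.49×1 + 0.51×2) = 2.51
D: 1 + 2.51 = 3.51
E: 1 + (0.63×3.51 + 0.37×1) = 3.5813

3.58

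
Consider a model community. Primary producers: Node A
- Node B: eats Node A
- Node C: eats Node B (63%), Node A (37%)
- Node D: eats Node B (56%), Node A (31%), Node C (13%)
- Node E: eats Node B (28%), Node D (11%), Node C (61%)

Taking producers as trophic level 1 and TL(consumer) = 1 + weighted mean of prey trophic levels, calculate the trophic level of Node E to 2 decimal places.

3.47

Node B: 1 + 1 = 2
Node C: 1 + (0.63×2 + 0.37×1) = 2.63
Node D: 1 + (0.56×2 + 0.31×1 + 0.13×2.63) = 2.7719
Node E: 1 + (0.28×2 + 0.11×2.7719 + 0.61×2.63) = 3.469209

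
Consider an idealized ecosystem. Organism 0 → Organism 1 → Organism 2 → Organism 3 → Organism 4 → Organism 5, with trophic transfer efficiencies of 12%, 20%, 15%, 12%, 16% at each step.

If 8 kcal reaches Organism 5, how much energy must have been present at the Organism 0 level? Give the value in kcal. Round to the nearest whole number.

115741 kcal

Cumulative transfer efficiency: 0.12 × 0.2 × 0.15 × 0.12 × 0.16 = 0.00006912
Organism 0 energy = 8 / 0.00006912 = 115741 kcal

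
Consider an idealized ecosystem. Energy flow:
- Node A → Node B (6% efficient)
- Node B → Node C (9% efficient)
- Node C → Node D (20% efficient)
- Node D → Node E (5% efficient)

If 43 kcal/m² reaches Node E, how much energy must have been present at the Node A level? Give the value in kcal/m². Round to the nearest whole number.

796296 kcal/m²

Cumulative transfer efficiency: 0.06 × 0.09 × 0.2 × 0.05 = 0.000054
Node A energy = 43 / 0.000054 = 796296 kcal/m²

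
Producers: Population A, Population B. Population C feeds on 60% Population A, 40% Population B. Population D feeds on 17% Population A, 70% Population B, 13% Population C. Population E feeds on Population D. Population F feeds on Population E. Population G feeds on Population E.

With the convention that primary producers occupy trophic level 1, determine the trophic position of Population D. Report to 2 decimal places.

2.13

Population C: 1 + (0.6×1 + 0.4×1) = 2
Population D: 1 + (0.17×1 + 0.7×1 + 0.13×2) = 2.13
Population E: 1 + 2.13 = 3.13
Population F: 1 + 3.13 = 4.13
Population G: 1 + 3.13 = 4.13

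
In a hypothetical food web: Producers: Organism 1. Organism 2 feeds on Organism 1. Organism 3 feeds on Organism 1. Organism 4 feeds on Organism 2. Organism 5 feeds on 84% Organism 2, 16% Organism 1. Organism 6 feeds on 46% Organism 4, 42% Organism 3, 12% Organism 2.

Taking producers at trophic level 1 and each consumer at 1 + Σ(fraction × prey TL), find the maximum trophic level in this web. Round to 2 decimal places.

3.46

Organism 2: 1 + 1 = 2
Organism 3: 1 + 1 = 2
Organism 4: 1 + 2 = 3
Organism 5: 1 + (0.84×2 + 0.16×1) = 2.84
Organism 6: 1 + (0.46×3 + 0.42×2 + 0.12×2) = 3.46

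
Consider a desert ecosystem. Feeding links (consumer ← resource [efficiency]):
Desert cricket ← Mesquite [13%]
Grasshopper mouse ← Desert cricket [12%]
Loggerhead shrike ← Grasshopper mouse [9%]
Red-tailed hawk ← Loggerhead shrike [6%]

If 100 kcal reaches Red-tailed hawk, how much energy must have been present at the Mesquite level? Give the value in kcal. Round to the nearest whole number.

Cumulative transfer efficiency: 0.13 × 0.12 × 0.09 × 0.06 = 0.00008424
Mesquite energy = 100 / 0.00008424 = 1187085 kcal

1187085 kcal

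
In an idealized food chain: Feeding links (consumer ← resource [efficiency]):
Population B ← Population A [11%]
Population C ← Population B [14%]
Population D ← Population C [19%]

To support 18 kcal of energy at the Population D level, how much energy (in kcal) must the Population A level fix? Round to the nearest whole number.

6152 kcal

Cumulative transfer efficiency: 0.11 × 0.14 × 0.19 = 0.002926
Population A energy = 18 / 0.002926 = 6152 kcal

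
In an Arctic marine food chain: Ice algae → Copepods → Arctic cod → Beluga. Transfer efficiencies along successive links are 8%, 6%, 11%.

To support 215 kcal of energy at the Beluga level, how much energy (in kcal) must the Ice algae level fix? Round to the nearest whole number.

407197 kcal

Cumulative transfer efficiency: 0.08 × 0.06 × 0.11 = 0.000528
Ice algae energy = 215 / 0.000528 = 407197 kcal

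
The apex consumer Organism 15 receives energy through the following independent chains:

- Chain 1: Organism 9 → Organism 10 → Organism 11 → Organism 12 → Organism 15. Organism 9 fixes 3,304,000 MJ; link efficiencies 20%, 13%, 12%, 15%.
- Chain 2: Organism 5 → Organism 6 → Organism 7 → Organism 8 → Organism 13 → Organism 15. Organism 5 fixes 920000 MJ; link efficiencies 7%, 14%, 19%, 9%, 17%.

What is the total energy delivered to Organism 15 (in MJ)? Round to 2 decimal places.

1572.48 MJ

Chain 1: 3304000 × 0.2 × 0.13 × 0.12 × 0.15 = 1546.272 MJ
Chain 2: 920000 × 0.07 × 0.14 × 0.19 × 0.09 × 0.17 = 26.209512 MJ
Total at Organism 15: 1546.272 + 26.209512 = 1572.481512 MJ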